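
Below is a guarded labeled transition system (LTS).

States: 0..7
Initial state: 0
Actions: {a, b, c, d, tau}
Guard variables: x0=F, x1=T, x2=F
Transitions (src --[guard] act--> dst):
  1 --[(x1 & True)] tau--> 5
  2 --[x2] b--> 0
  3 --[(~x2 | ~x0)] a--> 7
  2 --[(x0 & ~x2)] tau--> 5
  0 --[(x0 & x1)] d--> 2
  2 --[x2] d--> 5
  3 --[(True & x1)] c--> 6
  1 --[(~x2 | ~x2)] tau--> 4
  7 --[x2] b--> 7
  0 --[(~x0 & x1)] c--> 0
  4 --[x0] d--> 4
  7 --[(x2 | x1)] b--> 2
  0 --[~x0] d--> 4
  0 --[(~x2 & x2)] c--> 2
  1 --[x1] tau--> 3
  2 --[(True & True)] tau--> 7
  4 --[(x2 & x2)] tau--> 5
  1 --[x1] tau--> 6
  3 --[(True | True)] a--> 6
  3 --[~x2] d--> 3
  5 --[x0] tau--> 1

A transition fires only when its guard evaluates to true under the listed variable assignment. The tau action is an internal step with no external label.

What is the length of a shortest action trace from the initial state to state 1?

Breadth-first toward 1:
  L0 = {0}
  L1 = {4}
1 never appears.

Answer: UNREACHABLE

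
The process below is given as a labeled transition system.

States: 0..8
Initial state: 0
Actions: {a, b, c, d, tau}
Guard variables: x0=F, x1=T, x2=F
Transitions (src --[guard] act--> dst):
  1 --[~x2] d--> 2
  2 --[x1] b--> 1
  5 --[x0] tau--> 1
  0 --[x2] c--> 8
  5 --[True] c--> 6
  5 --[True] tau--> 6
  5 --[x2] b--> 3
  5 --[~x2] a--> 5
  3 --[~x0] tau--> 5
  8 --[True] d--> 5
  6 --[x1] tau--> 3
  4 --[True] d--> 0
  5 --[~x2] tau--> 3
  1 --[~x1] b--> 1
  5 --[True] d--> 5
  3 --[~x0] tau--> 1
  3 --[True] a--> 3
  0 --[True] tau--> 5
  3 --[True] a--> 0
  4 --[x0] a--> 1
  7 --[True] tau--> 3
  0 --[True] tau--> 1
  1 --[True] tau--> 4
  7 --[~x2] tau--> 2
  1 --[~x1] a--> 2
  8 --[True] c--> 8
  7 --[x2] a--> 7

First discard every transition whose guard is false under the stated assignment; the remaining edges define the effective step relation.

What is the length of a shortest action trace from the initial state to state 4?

Layered search for 4:
  L0 = {0}
  L1 = {1,5}
  L2 = {2,3,4,6}
first hit 4 at d=2 via tau·tau

Answer: 2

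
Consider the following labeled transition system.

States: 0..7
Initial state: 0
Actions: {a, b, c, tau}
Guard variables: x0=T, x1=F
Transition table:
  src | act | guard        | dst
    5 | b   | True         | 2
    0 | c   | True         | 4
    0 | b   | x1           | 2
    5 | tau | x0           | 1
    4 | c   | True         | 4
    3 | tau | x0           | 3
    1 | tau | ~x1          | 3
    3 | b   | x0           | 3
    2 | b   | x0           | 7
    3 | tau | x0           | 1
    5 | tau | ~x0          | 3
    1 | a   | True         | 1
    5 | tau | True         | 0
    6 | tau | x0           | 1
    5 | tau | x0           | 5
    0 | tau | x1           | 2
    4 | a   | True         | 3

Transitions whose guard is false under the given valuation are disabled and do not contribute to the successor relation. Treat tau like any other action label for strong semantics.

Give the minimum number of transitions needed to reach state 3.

Answer: 2

Analysis:
Breadth-first toward 3:
  depth 0: {0}
  depth 1: {4}
  depth 2: {3}
depth(3)=2, e.g. c·a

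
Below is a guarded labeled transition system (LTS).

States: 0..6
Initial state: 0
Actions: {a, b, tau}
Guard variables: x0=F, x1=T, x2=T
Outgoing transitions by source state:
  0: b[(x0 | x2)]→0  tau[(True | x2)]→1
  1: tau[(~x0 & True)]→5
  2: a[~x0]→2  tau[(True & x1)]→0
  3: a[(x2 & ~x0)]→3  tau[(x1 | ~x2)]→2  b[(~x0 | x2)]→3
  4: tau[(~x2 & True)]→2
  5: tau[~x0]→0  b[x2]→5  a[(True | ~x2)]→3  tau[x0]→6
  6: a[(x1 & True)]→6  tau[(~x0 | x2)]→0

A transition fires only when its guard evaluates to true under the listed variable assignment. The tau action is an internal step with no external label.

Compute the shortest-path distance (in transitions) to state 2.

Answer: 4

Analysis:
BFS to 2:
  depth 0: {0}
  depth 1: {1}
  depth 2: {5}
  depth 3: {3}
  depth 4: {2}
2 enters at depth 4; path tau·tau·a·tau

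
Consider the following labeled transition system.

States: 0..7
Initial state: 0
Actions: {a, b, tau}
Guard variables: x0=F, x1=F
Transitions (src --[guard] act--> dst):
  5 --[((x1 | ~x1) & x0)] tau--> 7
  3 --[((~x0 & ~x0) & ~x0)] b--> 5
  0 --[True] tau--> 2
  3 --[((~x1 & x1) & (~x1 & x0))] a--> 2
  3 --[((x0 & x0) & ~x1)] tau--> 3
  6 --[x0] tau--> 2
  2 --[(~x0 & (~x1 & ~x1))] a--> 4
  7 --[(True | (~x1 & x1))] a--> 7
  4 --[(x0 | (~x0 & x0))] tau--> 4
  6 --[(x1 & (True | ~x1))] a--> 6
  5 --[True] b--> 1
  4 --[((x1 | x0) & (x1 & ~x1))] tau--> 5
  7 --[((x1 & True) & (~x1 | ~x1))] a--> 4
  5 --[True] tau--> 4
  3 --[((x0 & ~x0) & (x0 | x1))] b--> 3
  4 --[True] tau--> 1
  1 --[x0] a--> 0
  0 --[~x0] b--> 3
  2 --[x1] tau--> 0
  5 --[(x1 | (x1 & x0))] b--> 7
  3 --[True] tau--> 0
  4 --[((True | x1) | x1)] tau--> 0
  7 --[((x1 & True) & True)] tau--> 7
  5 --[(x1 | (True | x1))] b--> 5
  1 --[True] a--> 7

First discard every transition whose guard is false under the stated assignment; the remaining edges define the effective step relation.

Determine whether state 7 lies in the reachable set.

Answer: REACHABLE

Analysis:
After dropping false guards: 12 live edges.
depth 0: {0}
depth 1: {2,3}  total {0,2,3}
depth 2: {4,5}  total {0,2,3,4,5}
depth 3: {1}  total {0,1,2,3,4,5}
depth 4: {7}  total {0,1,2,3,4,5,7}
Reachable = {0,1,2,3,4,5,7}
trace reaching 7: tau·a·tau·a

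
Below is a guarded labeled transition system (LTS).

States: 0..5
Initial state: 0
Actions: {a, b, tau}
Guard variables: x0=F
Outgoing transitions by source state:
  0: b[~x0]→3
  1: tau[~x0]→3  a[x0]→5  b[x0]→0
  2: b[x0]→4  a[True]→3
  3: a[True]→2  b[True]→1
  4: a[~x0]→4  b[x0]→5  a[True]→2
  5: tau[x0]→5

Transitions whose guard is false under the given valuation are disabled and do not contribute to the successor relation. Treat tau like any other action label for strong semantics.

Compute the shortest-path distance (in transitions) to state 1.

Breadth-first toward 1:
  depth 0: {0}
  depth 1: {3}
  depth 2: {1,2}
1 enters at depth 2; path b·b

Answer: 2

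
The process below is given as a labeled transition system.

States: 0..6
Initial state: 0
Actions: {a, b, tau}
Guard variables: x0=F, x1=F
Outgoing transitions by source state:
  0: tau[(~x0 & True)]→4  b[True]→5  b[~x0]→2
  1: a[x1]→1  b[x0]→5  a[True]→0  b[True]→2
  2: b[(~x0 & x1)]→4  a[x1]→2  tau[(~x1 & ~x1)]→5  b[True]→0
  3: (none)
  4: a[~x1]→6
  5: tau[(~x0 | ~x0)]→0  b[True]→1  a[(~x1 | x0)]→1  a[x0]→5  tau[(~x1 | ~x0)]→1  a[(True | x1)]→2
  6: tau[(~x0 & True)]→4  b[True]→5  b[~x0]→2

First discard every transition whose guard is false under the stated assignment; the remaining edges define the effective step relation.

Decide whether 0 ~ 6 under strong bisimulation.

Answer: BISIMILAR

Working:
Refine partition for ~:
  round 0: {{0,1,2,3,4,5,6}}
  round 1: {{0,2,6},{1},{3},{4},{5}}
  round 2: {{0,6},{1},{2},{3},{4},{5}}
Fixed point at round 3; 6 class(es).
class of 0: {0,6}; class of 6: {0,6}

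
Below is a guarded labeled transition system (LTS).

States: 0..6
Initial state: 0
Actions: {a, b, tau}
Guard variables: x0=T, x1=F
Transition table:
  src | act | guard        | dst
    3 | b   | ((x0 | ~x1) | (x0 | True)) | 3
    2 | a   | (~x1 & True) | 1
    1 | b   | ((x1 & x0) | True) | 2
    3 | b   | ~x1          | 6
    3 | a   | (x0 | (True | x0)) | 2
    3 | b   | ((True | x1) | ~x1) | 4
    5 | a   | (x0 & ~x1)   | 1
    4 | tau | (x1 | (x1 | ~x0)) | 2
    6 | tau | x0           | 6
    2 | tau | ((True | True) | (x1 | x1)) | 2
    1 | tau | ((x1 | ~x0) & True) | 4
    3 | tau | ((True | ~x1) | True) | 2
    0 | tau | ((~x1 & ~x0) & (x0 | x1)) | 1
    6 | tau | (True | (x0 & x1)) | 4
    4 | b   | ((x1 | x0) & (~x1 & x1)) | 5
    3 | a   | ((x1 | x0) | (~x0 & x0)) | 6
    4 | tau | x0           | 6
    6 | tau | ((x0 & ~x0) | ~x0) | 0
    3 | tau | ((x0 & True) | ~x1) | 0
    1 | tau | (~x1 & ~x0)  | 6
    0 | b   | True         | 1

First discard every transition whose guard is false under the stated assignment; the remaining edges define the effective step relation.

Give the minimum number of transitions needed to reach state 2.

BFS to 2:
  L0 = {0}
  L1 = {1}
  L2 = {2}
first hit 2 at d=2 via b·b

Answer: 2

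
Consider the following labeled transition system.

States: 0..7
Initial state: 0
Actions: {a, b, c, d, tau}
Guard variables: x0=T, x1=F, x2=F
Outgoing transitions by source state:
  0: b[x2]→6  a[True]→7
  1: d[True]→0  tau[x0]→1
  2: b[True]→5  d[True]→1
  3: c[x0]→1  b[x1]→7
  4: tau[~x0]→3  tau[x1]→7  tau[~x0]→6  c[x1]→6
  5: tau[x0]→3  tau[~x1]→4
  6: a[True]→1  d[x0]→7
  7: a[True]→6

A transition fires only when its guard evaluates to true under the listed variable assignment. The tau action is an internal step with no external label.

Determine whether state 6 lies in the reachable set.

Answer: REACHABLE

Trace:
Guard filter leaves 11 enabled edge(s).
L0 = {0}
L1 = {7}  total {0,7}
L2 = {6}  total {0,6,7}
L3 = {1}  total {0,1,6,7}
Reachable = {0,1,6,7}
witness 6: a·a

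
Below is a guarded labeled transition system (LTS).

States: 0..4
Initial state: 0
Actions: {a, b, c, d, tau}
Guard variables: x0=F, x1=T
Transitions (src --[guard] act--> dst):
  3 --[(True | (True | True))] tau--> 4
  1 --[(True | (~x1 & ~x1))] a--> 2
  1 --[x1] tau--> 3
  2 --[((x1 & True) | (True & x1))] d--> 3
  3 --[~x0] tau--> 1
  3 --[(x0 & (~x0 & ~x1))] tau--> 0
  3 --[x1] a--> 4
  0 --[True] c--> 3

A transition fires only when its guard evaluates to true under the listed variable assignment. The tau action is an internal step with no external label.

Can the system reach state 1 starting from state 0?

Guard filter leaves 7 enabled edge(s).
depth 0: {0}
depth 1: {3}  total {0,3}
depth 2: {1,4}  total {0,1,3,4}
depth 3: {2}  total {0,1,2,3,4}
Reachable = {0,1,2,3,4}
witness 1: c·tau

Answer: REACHABLE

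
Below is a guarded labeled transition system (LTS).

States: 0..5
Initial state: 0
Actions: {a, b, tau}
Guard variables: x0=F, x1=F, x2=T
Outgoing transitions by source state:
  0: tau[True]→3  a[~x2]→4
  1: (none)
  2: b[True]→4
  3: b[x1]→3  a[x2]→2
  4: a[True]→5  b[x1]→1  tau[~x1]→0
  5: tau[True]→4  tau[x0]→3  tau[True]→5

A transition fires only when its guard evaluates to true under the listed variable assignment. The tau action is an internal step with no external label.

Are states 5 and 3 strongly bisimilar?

Answer: NOT BISIMILAR

Working:
Compute ~ classes (split until stable):
  round 0: {{0,1,2,3,4,5}}
  round 1: {{0,5},{1},{2},{3},{4}}
  round 2: {{0},{1},{2},{3},{4},{5}}
6 equivalence class(es) (converged in 3)
[5]={5}  [3]={3}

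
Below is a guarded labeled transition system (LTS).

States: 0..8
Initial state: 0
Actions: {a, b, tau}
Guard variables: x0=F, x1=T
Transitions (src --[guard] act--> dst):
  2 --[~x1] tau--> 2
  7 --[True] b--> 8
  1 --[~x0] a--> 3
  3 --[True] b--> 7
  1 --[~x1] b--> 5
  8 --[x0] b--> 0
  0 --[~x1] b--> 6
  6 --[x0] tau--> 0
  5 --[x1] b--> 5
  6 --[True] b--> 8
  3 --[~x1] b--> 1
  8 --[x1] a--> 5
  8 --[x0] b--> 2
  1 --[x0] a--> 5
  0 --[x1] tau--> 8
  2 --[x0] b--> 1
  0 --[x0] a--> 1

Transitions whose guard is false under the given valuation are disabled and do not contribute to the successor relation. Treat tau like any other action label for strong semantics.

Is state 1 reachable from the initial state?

Answer: UNREACHABLE

Analysis:
7 transition(s) survive guard evaluation.
depth 0: {0}
depth 1: {8}  cumulative {0,8}
depth 2: {5}  cumulative {0,5,8}
Reachable = {0,5,8}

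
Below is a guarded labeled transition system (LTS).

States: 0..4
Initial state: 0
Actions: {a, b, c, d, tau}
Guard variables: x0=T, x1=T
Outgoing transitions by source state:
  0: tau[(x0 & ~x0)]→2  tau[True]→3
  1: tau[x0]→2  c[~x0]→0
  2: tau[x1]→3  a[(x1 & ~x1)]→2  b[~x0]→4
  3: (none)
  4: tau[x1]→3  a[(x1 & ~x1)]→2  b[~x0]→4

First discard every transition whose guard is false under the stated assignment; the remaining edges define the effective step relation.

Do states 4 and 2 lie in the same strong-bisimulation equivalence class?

Compute ~ classes (split until stable):
  round 0: {{0,1,2,3,4}}
  round 1: {{0,1,2,4},{3}}
  round 2: {{0,2,4},{1},{3}}
stable after 3 split(s): 3 block(s)
4∈{0,2,4}, 2∈{0,2,4}

Answer: BISIMILAR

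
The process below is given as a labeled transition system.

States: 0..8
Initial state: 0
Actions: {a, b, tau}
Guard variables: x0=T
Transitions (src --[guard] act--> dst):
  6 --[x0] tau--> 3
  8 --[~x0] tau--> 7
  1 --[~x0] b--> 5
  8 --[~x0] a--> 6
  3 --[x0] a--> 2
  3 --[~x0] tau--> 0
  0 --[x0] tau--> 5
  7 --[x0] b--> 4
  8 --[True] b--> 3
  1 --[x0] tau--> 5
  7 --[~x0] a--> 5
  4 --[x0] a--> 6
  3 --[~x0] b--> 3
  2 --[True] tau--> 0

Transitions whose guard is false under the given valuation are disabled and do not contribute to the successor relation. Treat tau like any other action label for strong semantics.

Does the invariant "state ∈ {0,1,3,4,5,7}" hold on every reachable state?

Answer: INVARIANT HOLDS

Trace:
Safe = {0,1,3,4,5,7}
Reach set: {0,5}
  0: safe
  5: safe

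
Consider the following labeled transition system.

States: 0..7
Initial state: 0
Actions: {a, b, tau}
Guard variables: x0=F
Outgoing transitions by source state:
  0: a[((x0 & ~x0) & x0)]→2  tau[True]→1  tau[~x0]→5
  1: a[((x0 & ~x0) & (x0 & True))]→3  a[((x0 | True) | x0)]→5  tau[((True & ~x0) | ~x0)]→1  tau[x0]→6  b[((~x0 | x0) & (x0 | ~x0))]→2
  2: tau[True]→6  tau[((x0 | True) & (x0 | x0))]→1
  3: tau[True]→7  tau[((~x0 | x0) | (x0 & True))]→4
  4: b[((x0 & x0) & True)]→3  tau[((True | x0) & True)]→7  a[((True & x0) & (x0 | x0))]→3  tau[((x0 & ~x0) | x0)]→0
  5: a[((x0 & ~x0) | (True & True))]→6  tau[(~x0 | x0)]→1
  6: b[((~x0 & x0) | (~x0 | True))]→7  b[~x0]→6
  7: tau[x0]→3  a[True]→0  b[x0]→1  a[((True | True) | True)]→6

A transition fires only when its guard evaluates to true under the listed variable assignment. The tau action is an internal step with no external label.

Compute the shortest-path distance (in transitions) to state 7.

BFS to 7:
  Layer 0: {0}
  Layer 1: {1,5}
  Layer 2: {2,6}
  Layer 3: {7}
first hit 7 at d=3 via tau·a·b

Answer: 3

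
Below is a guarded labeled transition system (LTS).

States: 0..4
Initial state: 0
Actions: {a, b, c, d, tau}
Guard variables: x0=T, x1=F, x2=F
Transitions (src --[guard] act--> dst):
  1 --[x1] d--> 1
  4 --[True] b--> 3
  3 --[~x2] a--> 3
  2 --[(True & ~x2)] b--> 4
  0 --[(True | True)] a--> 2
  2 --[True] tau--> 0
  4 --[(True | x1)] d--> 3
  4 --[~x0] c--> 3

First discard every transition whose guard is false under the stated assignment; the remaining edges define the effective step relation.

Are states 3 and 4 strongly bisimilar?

Answer: NOT BISIMILAR

Trace:
Refine partition for ~:
  π0 = {{0,1,2,3,4}}
  π1 = {{0,3},{1},{2},{4}}
  π2 = {{0},{1},{2},{3},{4}}
Fixed point at round 3; 5 class(es).
[3]={3}  [4]={4}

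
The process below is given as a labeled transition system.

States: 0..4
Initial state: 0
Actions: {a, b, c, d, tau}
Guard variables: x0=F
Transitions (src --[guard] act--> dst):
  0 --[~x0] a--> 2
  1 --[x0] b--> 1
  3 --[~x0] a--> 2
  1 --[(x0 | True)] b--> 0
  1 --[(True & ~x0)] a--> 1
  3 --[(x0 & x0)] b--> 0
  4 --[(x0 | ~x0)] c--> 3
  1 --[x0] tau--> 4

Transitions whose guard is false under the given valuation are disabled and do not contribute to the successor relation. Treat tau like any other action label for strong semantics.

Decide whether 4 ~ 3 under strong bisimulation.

Answer: NOT BISIMILAR

Working:
Compute ~ classes (split until stable):
  π0 = {{0,1,2,3,4}}
  π1 = {{0,3},{1},{2},{4}}
stable after 2 split(s): 4 block(s)
[4]={4}  [3]={0,3}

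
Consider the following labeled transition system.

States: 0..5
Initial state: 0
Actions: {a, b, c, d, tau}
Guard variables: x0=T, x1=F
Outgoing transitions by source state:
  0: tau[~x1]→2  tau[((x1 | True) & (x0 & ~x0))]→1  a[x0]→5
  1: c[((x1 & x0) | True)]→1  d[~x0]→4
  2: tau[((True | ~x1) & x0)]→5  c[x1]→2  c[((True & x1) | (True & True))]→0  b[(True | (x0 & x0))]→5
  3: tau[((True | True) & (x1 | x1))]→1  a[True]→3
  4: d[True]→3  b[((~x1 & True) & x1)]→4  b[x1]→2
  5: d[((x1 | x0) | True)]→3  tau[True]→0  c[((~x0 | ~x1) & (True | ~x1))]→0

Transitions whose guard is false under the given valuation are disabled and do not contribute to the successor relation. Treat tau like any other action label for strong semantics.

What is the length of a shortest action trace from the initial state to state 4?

Answer: UNREACHABLE

Analysis:
Layered search for 4:
  depth 0: {0}
  depth 1: {2,5}
  depth 2: {3}
4 never appears.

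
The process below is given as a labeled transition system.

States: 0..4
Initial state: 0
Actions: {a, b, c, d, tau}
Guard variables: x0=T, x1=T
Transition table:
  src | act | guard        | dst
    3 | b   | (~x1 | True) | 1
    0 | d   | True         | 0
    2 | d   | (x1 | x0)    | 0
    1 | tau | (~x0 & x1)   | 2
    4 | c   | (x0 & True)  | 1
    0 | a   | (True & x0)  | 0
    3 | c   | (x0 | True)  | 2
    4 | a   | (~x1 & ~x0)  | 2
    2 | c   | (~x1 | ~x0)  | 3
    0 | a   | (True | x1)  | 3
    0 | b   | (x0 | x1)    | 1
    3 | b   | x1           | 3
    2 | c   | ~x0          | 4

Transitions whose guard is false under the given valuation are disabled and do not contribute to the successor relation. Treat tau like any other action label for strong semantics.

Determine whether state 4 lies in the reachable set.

Answer: UNREACHABLE

Trace:
After dropping false guards: 9 live edges.
depth 0: {0}
depth 1: {1,3}  now seen {0,1,3}
depth 2: {2}  now seen {0,1,2,3}
R = {0,1,2,3}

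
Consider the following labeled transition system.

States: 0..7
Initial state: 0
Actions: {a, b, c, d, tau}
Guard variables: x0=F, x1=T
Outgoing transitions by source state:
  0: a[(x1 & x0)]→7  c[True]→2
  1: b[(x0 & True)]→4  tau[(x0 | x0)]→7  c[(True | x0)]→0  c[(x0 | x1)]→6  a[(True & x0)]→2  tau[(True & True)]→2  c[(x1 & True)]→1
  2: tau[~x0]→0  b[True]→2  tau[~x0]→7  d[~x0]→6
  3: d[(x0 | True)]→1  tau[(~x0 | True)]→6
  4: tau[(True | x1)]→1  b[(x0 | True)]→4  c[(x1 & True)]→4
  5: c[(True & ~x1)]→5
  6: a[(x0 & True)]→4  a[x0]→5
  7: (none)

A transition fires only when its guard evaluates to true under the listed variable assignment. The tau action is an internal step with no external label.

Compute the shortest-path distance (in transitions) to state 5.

BFS to 5:
  L0 = {0}
  L1 = {2}
  L2 = {6,7}
5 never appears.

Answer: UNREACHABLE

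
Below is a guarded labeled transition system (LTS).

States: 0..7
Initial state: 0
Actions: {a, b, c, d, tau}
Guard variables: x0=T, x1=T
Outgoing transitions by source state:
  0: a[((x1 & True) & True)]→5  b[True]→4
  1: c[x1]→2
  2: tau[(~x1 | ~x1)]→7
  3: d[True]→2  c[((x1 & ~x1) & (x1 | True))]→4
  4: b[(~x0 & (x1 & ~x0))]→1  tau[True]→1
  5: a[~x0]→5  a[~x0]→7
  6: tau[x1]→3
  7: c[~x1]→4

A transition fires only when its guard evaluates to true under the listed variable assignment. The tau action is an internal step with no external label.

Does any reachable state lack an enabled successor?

Answer: DEADLOCK at state 2

Trace:
R = {0,1,2,4,5}
  0: a→5  b→4  [2 exit(s)]
  1: c→2  [1 exit(s)]
  2: ∅  [deadlock]
  4: tau→1  [1 exit(s)]
  5: ∅  [deadlock]
trace reaching 2: b·tau·c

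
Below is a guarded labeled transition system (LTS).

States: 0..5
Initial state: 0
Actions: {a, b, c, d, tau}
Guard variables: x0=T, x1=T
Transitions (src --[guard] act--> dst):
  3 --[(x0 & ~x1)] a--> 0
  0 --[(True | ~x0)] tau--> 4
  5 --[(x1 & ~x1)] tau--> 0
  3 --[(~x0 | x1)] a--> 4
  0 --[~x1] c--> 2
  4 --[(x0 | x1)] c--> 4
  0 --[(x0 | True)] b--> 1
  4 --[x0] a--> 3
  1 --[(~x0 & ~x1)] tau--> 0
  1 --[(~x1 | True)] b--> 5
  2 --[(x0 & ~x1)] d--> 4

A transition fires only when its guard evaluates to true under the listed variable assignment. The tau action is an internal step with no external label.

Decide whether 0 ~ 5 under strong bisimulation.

Answer: NOT BISIMILAR

Working:
Compute ~ classes (split until stable):
  P[0] = {{0,1,2,3,4,5}}
  P[1] = {{0},{1},{2,5},{3},{4}}
5 equivalence class(es) (converged in 2)
class of 0: {0}; class of 5: {2,5}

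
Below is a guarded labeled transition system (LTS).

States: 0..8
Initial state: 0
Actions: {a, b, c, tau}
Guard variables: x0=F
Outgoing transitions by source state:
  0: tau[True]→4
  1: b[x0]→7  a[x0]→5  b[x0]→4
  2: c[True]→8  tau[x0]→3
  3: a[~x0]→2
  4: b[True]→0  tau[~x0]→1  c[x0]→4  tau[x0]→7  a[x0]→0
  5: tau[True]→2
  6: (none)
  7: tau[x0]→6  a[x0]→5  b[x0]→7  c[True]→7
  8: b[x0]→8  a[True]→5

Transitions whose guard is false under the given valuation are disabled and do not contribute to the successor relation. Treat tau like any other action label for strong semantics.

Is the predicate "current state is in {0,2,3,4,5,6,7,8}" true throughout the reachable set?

Safe = {0,2,3,4,5,6,7,8}
R = {0,1,4}
  0: safe
  1: VIOLATES
  4: safe
reach 1 via tau·tau — violates

Answer: INVARIANT VIOLATED at state 1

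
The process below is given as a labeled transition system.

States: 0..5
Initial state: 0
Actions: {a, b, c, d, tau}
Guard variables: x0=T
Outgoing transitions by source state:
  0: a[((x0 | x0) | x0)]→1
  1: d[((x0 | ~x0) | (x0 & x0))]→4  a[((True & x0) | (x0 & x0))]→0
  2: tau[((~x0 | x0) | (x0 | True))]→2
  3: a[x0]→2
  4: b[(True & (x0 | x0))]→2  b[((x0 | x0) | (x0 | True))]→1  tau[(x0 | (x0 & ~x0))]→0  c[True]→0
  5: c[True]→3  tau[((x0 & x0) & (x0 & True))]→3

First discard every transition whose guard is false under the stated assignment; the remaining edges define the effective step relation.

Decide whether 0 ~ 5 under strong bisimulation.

Answer: NOT BISIMILAR

Trace:
Refine partition for ~:
  P[0] = {{0,1,2,3,4,5}}
  P[1] = {{0,3},{1},{2},{4},{5}}
  P[2] = {{0},{1},{2},{3},{4},{5}}
Fixed point at round 3; 6 class(es).
0∈{0}, 5∈{5}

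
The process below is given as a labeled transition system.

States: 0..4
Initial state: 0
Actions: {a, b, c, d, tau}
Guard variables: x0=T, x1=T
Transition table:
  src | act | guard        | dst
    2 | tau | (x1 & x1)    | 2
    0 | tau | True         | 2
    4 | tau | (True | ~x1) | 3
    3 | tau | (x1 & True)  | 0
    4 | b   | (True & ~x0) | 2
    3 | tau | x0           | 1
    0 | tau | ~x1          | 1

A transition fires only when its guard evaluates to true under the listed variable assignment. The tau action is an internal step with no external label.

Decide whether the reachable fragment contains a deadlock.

Answer: DEADLOCK-FREE

Analysis:
Reachable = {0,2}
  0: tau→2  [1 exit(s)]
  2: tau→2  [1 exit(s)]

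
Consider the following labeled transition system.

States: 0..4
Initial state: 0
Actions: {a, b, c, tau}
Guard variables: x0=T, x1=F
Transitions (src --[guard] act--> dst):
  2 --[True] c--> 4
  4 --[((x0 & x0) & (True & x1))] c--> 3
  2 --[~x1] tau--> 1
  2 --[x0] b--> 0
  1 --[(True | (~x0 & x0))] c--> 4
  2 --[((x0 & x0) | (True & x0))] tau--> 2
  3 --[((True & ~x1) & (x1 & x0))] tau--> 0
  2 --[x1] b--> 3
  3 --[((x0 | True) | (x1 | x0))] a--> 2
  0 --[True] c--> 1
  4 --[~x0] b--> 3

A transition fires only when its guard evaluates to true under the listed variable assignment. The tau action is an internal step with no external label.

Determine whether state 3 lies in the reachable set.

Answer: UNREACHABLE

Analysis:
7 transition(s) survive guard evaluation.
Layer 0: {0}
Layer 1: {1}  now seen {0,1}
Layer 2: {4}  now seen {0,1,4}
R = {0,1,4}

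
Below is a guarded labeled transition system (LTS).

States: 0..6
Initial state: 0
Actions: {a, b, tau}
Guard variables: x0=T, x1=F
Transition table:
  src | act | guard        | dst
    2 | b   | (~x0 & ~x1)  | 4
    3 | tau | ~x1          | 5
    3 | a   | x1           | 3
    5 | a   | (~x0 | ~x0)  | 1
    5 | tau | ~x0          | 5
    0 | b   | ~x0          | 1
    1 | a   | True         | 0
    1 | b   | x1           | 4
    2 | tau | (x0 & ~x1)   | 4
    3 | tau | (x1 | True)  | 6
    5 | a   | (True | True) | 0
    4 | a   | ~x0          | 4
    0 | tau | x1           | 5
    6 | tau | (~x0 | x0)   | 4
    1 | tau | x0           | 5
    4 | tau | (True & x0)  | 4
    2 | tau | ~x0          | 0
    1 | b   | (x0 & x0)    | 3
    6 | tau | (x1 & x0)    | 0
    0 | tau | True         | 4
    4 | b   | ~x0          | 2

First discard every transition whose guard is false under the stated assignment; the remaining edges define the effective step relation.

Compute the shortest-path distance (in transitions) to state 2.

BFS to 2:
  Layer 0: {0}
  Layer 1: {4}
2 never appears.

Answer: UNREACHABLE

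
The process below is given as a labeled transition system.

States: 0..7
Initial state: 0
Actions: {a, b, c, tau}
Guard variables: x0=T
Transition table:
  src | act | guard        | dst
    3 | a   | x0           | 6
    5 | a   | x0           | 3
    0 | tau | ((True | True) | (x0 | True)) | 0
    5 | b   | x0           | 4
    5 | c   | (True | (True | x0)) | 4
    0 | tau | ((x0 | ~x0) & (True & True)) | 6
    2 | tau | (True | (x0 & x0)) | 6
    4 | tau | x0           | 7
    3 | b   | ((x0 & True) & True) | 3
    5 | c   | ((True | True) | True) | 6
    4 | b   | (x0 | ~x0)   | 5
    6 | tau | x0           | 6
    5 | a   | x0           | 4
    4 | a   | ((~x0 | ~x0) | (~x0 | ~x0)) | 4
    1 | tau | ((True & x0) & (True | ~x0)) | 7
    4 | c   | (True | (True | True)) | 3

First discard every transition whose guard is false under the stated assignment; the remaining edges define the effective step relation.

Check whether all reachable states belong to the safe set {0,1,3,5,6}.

Safe = {0,1,3,5,6}
R = {0,6}
  0: ok
  6: ok

Answer: INVARIANT HOLDS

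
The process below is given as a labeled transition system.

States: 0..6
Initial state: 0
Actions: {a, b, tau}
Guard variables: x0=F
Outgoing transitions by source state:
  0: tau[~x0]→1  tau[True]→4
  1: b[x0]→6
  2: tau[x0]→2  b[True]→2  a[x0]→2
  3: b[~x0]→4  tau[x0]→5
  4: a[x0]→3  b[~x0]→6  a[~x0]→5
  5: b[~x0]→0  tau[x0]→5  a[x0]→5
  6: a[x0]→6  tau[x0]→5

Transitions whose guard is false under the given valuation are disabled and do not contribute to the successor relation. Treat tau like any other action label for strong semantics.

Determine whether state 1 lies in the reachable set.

Guard filter leaves 7 enabled edge(s).
depth 0: {0}
depth 1: {1,4}  total {0,1,4}
depth 2: {5,6}  total {0,1,4,5,6}
Reachable = {0,1,4,5,6}
Path to 1: tau

Answer: REACHABLE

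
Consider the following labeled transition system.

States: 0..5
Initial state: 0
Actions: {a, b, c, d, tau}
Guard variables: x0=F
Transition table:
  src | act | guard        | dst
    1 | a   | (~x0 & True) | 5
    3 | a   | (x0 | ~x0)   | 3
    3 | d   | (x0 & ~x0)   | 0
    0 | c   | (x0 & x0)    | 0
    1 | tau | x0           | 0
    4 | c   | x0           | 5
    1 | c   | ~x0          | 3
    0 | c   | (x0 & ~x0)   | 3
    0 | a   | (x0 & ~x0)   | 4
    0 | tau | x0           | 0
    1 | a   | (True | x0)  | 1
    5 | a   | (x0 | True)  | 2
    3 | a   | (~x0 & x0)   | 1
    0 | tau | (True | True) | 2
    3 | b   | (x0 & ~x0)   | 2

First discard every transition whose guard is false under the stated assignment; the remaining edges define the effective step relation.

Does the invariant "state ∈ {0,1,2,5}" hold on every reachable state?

Answer: INVARIANT HOLDS

Analysis:
Inv-set: {0,1,2,5}
Reach set: {0,2}
  0: safe
  2: safe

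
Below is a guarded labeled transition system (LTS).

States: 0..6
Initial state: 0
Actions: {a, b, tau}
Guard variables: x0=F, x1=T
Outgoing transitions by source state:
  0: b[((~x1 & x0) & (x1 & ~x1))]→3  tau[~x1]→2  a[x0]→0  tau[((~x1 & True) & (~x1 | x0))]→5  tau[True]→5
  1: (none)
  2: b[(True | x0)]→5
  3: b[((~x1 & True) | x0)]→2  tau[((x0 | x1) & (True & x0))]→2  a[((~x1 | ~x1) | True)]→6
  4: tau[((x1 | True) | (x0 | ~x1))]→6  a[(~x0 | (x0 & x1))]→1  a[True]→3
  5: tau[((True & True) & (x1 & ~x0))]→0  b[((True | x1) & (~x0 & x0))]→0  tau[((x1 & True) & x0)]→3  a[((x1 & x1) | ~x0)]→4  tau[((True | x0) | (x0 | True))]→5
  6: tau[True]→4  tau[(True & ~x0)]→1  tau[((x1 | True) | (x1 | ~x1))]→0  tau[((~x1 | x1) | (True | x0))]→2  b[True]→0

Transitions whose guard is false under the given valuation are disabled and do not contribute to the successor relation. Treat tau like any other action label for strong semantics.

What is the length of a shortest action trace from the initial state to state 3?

Answer: 3

Trace:
BFS to 3:
  Layer 0: {0}
  Layer 1: {5}
  Layer 2: {4}
  Layer 3: {1,3,6}
depth(3)=3, e.g. tau·a·a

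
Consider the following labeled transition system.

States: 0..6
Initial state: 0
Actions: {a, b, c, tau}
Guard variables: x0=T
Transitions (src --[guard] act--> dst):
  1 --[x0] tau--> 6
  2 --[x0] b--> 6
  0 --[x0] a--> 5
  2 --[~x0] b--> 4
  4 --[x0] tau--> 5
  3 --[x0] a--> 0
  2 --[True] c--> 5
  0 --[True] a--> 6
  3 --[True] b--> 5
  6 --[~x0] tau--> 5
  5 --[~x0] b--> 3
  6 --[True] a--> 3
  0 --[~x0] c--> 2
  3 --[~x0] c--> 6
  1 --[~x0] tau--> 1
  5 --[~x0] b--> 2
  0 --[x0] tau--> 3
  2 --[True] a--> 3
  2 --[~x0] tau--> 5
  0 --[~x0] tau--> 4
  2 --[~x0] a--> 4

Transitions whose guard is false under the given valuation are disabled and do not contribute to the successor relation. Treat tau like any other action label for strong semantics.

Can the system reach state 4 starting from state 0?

Answer: UNREACHABLE

Analysis:
Guard filter leaves 11 enabled edge(s).
depth 0: {0}
depth 1: {3,5,6}  cumulative {0,3,5,6}
Reach set: {0,3,5,6}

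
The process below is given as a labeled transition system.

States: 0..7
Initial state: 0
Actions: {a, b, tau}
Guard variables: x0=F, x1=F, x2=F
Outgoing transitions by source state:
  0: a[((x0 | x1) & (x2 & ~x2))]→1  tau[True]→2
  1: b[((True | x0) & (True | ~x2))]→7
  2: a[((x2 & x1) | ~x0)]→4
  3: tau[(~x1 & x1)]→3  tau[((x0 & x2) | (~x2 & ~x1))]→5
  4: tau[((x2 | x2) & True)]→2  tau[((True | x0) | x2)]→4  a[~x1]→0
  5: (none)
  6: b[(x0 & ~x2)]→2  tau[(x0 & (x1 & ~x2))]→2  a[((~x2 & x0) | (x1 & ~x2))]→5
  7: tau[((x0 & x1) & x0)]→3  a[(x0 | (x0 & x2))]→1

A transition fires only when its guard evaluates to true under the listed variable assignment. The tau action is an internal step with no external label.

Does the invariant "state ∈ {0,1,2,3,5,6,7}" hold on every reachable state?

Answer: INVARIANT VIOLATED at state 4

Analysis:
Allowed set {0,1,2,3,5,6,7}
Reach set: {0,2,4}
  0: ✓
  2: ✓
  4: VIOLATES
reach 4 via tau·a — violates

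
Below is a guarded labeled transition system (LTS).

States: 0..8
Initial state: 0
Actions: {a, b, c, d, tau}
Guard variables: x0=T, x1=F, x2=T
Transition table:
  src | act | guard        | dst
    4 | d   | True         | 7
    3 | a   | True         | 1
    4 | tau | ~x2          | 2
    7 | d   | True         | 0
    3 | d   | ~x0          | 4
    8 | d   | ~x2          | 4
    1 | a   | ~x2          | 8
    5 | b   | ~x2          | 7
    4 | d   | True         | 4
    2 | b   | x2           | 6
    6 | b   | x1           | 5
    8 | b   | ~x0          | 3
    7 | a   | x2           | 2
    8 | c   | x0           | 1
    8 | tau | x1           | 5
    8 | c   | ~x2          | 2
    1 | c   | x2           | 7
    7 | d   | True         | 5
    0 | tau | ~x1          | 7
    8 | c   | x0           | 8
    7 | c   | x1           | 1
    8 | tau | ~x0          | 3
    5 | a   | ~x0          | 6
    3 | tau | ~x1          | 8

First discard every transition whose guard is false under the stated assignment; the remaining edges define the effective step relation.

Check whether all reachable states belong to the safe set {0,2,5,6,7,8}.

Answer: INVARIANT HOLDS

Working:
Allowed set {0,2,5,6,7,8}
Reachable = {0,2,5,6,7}
  0: ✓
  2: ✓
  5: ✓
  6: ✓
  7: ✓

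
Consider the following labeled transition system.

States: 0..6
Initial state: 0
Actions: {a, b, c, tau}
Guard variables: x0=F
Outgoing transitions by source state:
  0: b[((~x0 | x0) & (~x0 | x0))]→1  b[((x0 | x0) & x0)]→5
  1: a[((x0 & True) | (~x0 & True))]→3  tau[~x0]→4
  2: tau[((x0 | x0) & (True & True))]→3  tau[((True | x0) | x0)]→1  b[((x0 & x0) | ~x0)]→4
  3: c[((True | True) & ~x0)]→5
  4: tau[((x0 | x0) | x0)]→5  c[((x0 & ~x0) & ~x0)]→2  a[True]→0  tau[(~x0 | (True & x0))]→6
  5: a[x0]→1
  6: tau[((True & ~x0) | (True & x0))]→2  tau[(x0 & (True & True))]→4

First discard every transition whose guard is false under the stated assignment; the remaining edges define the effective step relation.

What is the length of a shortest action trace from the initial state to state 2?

Answer: 4

Trace:
BFS to 2:
  L0 = {0}
  L1 = {1}
  L2 = {3,4}
  L3 = {5,6}
  L4 = {2}
2 enters at depth 4; path b·tau·tau·tau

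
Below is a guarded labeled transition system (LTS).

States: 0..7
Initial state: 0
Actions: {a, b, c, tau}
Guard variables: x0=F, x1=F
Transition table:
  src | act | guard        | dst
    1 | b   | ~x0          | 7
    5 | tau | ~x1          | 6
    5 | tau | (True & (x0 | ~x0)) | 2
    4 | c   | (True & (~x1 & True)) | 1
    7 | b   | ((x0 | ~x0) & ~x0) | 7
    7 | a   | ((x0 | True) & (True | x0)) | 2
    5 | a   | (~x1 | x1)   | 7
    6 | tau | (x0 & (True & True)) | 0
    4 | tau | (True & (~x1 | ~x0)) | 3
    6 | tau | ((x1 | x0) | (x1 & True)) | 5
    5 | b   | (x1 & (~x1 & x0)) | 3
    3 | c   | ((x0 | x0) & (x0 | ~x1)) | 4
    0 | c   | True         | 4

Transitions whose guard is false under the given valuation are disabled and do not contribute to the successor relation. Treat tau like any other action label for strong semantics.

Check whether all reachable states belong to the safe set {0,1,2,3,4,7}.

Answer: INVARIANT HOLDS

Trace:
Allowed set {0,1,2,3,4,7}
Reach set: {0,1,2,3,4,7}
  0: ok
  1: ok
  2: ok
  3: ok
  4: ok
  7: ok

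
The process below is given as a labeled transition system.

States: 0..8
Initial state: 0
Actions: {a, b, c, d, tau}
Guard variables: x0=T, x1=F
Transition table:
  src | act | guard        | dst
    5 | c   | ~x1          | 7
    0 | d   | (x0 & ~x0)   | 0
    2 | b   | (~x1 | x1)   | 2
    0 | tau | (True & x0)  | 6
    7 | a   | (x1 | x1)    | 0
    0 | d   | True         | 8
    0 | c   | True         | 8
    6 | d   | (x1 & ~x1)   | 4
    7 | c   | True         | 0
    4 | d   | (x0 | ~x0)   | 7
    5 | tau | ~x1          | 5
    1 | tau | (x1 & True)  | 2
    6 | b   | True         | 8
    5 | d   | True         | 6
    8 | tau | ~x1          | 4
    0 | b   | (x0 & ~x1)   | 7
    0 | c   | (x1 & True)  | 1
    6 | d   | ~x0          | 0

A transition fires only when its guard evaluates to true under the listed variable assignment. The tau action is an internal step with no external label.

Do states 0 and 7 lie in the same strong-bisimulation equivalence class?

Refine partition for ~:
  π0 = {{0,1,2,3,4,5,6,7,8}}
  π1 = {{0},{1,3},{2,6},{4},{5},{7},{8}}
  π2 = {{0},{1,3},{2},{4},{5},{6},{7},{8}}
stable after 3 split(s): 8 block(s)
0∈{0}, 7∈{7}

Answer: NOT BISIMILAR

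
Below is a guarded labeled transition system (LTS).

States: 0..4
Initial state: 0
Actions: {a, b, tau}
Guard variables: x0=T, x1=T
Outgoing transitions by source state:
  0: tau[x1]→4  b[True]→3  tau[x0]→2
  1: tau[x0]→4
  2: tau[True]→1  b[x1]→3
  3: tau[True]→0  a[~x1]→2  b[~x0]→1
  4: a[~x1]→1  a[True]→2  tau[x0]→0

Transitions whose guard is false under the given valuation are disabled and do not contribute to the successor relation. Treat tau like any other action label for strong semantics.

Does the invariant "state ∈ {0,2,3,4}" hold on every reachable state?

Allowed set {0,2,3,4}
Reachable = {0,1,2,3,4}
  0: safe
  1: outside
  2: safe
  3: safe
  4: safe
witness against invariant: tau·tau → 1

Answer: INVARIANT VIOLATED at state 1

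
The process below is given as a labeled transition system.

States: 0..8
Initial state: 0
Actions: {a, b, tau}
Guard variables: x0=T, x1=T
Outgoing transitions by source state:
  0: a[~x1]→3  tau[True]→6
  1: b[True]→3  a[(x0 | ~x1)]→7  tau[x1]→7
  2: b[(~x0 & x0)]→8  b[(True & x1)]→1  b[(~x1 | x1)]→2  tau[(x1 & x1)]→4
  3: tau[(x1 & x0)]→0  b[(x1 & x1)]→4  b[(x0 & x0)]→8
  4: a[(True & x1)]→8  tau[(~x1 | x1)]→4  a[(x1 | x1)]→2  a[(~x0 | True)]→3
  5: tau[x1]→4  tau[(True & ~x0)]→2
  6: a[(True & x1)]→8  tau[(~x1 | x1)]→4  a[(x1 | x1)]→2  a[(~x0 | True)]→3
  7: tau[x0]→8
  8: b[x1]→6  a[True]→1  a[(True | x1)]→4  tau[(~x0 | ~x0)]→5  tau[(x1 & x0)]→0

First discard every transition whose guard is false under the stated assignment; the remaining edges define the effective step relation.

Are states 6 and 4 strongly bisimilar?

Compute ~ classes (split until stable):
  π0 = {{0,1,2,3,4,5,6,7,8}}
  π1 = {{0,5,7},{1,8},{2,3},{4,6}}
  π2 = {{0,5},{1},{2},{3},{4,6},{7},{8}}
Fixed point at round 3; 7 class(es).
class of 6: {4,6}; class of 4: {4,6}

Answer: BISIMILAR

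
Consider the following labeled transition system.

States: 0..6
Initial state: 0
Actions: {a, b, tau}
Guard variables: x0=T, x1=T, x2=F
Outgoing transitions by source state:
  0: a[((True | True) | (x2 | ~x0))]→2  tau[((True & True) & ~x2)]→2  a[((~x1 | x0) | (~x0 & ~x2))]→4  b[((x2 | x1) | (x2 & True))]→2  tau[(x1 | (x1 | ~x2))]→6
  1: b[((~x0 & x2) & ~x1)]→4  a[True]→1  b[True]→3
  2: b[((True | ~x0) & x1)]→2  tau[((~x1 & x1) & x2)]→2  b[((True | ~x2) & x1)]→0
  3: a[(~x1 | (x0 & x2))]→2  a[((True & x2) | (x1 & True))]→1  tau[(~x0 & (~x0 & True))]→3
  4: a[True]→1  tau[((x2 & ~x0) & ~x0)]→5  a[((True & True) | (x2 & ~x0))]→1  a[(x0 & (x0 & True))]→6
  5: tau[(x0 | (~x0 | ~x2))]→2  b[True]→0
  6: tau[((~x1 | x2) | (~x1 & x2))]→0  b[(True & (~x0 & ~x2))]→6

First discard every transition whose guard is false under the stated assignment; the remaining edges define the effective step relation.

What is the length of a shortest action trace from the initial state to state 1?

Answer: 2

Working:
Breadth-first toward 1:
  L0 = {0}
  L1 = {2,4,6}
  L2 = {1}
1 enters at depth 2; path a·a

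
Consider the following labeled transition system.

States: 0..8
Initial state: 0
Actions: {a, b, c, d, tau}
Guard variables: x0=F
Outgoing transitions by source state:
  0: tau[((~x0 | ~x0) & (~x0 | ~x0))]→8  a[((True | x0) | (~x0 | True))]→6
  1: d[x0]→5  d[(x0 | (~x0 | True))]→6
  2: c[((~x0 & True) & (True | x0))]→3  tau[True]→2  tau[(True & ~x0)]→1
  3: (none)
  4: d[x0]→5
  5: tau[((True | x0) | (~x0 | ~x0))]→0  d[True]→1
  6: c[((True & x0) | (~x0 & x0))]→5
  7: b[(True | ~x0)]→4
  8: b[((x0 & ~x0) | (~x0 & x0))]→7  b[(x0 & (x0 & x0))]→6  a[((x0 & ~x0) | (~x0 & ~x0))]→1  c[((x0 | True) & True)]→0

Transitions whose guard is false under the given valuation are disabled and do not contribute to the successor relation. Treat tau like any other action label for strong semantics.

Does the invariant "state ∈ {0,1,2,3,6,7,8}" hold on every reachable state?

Answer: INVARIANT HOLDS

Working:
Safe = {0,1,2,3,6,7,8}
Reach set: {0,1,6,8}
  0: ok
  1: ok
  6: ok
  8: ok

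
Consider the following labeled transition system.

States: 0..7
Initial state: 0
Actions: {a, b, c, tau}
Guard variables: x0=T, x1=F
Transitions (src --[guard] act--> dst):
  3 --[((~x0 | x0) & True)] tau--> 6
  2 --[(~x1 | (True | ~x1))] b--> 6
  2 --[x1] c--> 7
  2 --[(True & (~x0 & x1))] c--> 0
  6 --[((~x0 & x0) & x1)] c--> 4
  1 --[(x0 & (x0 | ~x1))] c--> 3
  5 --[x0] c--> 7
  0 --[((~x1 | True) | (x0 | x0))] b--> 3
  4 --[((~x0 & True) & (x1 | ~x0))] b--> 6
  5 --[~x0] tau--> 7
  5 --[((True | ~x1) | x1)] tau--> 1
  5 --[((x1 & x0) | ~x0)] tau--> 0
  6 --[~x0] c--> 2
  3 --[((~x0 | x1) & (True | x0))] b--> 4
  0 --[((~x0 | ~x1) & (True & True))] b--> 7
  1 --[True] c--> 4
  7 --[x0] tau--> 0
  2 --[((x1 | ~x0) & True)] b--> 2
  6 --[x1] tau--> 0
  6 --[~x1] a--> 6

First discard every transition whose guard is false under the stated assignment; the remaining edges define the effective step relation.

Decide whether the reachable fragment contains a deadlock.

Answer: DEADLOCK-FREE

Analysis:
Reachable = {0,3,6,7}
  0: b→3  b→7  [2 exit(s)]
  3: tau→6  [1 exit(s)]
  6: a→6  [1 exit(s)]
  7: tau→0  [1 exit(s)]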